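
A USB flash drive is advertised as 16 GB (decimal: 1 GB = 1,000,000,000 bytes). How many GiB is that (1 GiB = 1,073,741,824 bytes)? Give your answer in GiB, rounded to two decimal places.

14.90 GiB

16 GB = 16 × 10^9 bytes = 16,000,000,000 bytes
1 GiB = 2^30 bytes = 1,073,741,824 bytes
16,000,000,000 / 1,073,741,824 = 14.90 GiB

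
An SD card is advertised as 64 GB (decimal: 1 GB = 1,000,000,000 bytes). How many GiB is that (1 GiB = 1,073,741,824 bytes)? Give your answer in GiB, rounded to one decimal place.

59.6 GiB

64 GB = 64 × 10^9 bytes = 64,000,000,000 bytes
1 GiB = 1,073,741,824 bytes
64,000,000,000 / 1,073,741,824 = 59.6 GiB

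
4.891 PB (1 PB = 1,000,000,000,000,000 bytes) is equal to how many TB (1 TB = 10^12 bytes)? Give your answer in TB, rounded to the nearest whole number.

4,891 TB

4.891 PB × 1,000,000,000,000,000 bytes/PB = 4,891,000,000,000,000 bytes
1 TB = 1,000,000,000,000 bytes
4,891,000,000,000,000 / 1,000,000,000,000 = 4,891 TB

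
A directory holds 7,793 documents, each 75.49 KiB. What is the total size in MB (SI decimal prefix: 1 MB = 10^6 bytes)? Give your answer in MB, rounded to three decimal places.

602.413 MB

Total = 7,793 × 75.49 KiB = 588293.57 KiB
= 588293.57 × 1,024 bytes = 602,412,615.68 bytes
1 MB = 1,000,000 bytes
602,412,615.68 / 1,000,000 = 602.413 MB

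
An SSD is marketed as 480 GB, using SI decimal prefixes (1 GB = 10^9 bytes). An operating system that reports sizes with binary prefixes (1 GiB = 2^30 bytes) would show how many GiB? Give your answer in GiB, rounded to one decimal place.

480 GB = 480 × 10^9 bytes = 480,000,000,000 bytes
1 GiB = 1,073,741,824 bytes
480,000,000,000 / 1,073,741,824 = 447.0 GiB

447.0 GiB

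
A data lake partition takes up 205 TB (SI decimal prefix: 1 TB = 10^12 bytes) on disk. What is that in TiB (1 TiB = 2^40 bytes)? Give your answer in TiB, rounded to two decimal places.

186.45 TiB

205 TB × 1,000,000,000,000 bytes/TB = 205,000,000,000,000 bytes
1 TiB = 2^40 bytes = 1,099,511,627,776 bytes
205,000,000,000,000 / 1,099,511,627,776 = 186.45 TiB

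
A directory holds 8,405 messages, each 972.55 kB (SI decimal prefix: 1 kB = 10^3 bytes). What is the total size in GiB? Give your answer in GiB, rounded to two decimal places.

7.61 GiB

Total = 8,405 × 972.55 kB = 8174282.75 kB
= 8174282.75 × 1,000 bytes = 8,174,282,750 bytes
1 GiB = 1,073,741,824 bytes
8,174,282,750 / 1,073,741,824 = 7.61 GiB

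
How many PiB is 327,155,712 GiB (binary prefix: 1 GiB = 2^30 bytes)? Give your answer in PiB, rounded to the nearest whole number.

312 PiB

327,155,712 GiB = 327,155,712 × 2^30 bytes = 351,280,770,934,898,688 bytes
1 PiB = 2^50 bytes = 1,125,899,906,842,624 bytes
351,280,770,934,898,688 / 1,125,899,906,842,624 = 312 PiB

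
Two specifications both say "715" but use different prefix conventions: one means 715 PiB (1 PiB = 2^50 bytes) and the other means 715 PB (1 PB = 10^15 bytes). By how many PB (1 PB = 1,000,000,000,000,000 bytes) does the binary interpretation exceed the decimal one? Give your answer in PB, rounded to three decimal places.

715 PiB = 715 × 1,125,899,906,842,624 = 805,018,433,392,476,160 bytes
715 PB = 715 × 1,000,000,000,000,000 = 715,000,000,000,000,000 bytes
difference = 90,018,433,392,476,160 bytes
90,018,433,392,476,160 / 1,000,000,000,000,000 = 90.018 PB

90.018 PB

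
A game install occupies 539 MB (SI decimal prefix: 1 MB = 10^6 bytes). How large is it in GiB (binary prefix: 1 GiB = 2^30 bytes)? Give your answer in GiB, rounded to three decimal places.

0.502 GiB

539 MB = 539 × 10^6 bytes = 539,000,000 bytes
1 GiB = 1,073,741,824 bytes
539,000,000 / 1,073,741,824 = 0.502 GiB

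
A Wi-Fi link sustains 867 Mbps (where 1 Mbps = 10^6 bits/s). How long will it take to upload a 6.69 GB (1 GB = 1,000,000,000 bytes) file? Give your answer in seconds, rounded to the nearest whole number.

62 seconds

6.69 GB = 6,690,000,000 bytes = 53,520,000,000 bits
867 Mbps = 867,000,000 bits/s
time = 53,520,000,000 / 867,000,000 = 62 s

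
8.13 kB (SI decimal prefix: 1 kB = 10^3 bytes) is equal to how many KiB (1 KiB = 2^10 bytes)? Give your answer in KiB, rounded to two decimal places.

7.94 KiB

8.13 kB = 8.13 × 10^3 bytes = 8,130 bytes
1 KiB = 1,024 bytes
8,130 / 1,024 = 7.94 KiB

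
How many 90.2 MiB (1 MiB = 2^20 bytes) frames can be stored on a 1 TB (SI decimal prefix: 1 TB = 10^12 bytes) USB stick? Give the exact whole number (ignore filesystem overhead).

Capacity: 1 TB = 1,000,000,000,000 bytes
Per item: 90.2 MiB = 94,581,555.2 bytes
⌊1,000,000,000,000 / 94,581,555.2⌋ = 10,572

10,572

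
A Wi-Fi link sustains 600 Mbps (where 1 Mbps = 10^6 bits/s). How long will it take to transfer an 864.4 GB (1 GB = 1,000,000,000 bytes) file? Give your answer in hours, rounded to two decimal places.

3.20 hours

864.4 GB = 864,400,000,000 bytes = 6,915,200,000,000 bits
600 Mbps = 600,000,000 bits/s
time = 6,915,200,000,000 / 600,000,000 = 11,525.3333 s
11,525.3333 s / 3600 = 3.20 hours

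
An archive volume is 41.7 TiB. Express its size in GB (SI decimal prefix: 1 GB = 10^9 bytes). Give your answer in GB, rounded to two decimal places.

41.7 TiB = 41.7 × 2^40 bytes = 45,849,634,878,259.2 bytes
1 GB = 1,000,000,000 bytes
45,849,634,878,259.2 / 1,000,000,000 = 45,849.63 GB

45,849.63 GB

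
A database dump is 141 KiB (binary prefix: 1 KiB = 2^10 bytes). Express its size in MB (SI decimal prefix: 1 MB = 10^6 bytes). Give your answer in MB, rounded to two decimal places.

0.14 MB

141 KiB × 1,024 bytes/KiB = 144,384 bytes
1 MB = 1,000,000 bytes
144,384 / 1,000,000 = 0.14 MB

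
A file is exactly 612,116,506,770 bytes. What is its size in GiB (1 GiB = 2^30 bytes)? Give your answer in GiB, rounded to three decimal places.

612,116,506,770 bytes given.
1 GiB = 2^30 bytes = 1,073,741,824 bytes
612,116,506,770 / 1,073,741,824 = 570.078 GiB

570.078 GiB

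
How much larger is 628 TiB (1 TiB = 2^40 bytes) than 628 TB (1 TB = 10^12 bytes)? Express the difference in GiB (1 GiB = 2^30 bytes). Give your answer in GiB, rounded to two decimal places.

628 TiB = 628 × 1,099,511,627,776 = 690,493,302,243,328 bytes
628 TB = 628 × 1,000,000,000,000 = 628,000,000,000,000 bytes
difference = 62,493,302,243,328 bytes
62,493,302,243,328 / 1,073,741,824 = 58,201.42 GiB

58,201.42 GiB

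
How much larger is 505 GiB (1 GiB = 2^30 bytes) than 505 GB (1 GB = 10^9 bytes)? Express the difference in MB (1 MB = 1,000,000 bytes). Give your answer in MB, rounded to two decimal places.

505 GiB = 505 × 1,073,741,824 = 542,239,621,120 bytes
505 GB = 505 × 1,000,000,000 = 505,000,000,000 bytes
difference = 37,239,621,120 bytes
37,239,621,120 / 1,000,000 = 37,239.62 MB

37,239.62 MB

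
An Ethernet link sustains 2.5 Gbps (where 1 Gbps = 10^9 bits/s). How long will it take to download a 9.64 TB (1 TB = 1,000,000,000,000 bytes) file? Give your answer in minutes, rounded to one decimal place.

514.1 minutes

9.64 TB = 9,640,000,000,000 bytes = 77,120,000,000,000 bits
2.5 Gbps = 2,500,000,000 bits/s
time = 77,120,000,000,000 / 2,500,000,000 = 30,848.00 s
30,848.00 s / 60 = 514.1 minutes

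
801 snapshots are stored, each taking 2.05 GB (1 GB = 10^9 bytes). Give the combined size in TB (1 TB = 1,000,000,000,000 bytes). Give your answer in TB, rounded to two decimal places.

Total = 801 × 2.05 GB = 1642.05 GB
= 1642.05 × 1,000,000,000 bytes = 1,642,050,000,000 bytes
1 TB = 1,000,000,000,000 bytes
1,642,050,000,000 / 1,000,000,000,000 = 1.64 TB

1.64 TB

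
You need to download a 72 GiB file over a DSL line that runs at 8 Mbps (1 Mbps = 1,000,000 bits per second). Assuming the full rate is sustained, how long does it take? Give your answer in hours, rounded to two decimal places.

21.47 hours

72 GiB = 77,309,411,328 bytes = 618,475,290,624 bits
8 Mbps = 8,000,000 bits/s
time = 618,475,290,624 / 8,000,000 = 77,309.4113 s
77,309.4113 s / 3600 = 21.47 hours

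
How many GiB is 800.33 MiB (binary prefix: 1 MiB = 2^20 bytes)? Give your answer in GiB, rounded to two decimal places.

800.33 MiB × 1,048,576 bytes/MiB = 839,206,830.08 bytes
1 GiB = 1,073,741,824 bytes
839,206,830.08 / 1,073,741,824 = 0.78 GiB

0.78 GiB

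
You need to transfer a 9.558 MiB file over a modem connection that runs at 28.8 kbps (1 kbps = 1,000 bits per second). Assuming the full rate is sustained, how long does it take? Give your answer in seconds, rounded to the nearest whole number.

2,784 seconds

9.558 MiB = 10,022,289.408 bytes = 80,178,315.264 bits
28.8 kbps = 28,800 bits/s
time = 80,178,315.264 / 28,800 = 2,784 s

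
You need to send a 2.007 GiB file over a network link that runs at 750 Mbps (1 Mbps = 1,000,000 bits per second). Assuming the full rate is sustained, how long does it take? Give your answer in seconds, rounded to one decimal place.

2.007 GiB = 2,154,999,840.768 bytes = 17,239,998,726.144 bits
750 Mbps = 750,000,000 bits/s
time = 17,239,998,726.144 / 750,000,000 = 23.0 s

23.0 seconds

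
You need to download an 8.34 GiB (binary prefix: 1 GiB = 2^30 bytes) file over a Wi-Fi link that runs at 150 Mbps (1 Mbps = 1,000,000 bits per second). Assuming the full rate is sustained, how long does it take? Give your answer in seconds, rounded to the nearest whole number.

478 seconds

8.34 GiB = 8,955,006,812.16 bytes = 71,640,054,497.28 bits
150 Mbps = 150,000,000 bits/s
time = 71,640,054,497.28 / 150,000,000 = 478 s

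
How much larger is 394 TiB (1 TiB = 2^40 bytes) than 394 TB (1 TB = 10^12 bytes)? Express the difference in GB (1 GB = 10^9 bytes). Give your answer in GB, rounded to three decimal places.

394 TiB = 394 × 1,099,511,627,776 = 433,207,581,343,744 bytes
394 TB = 394 × 1,000,000,000,000 = 394,000,000,000,000 bytes
difference = 39,207,581,343,744 bytes
39,207,581,343,744 / 1,000,000,000 = 39,207.581 GB

39,207.581 GB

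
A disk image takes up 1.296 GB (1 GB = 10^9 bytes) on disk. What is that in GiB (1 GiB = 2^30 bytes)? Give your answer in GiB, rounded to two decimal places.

1.296 GB × 1,000,000,000 bytes/GB = 1,296,000,000 bytes
1 GiB = 2^30 bytes = 1,073,741,824 bytes
1,296,000,000 / 1,073,741,824 = 1.21 GiB

1.21 GiB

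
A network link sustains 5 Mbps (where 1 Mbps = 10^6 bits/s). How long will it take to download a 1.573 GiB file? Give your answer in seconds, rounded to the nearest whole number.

2,702 seconds

1.573 GiB = 1,688,995,889.152 bytes = 13,511,967,113.216 bits
5 Mbps = 5,000,000 bits/s
time = 13,511,967,113.216 / 5,000,000 = 2,702 s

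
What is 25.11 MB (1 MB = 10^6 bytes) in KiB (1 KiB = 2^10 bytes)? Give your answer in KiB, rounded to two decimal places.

25.11 MB = 25.11 × 10^6 bytes = 25,110,000 bytes
1 KiB = 1,024 bytes
25,110,000 / 1,024 = 24,521.48 KiB

24,521.48 KiB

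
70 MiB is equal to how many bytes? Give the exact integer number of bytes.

73,400,320 bytes

70 × 1,048,576 = 73,400,320 bytes  (1 MiB = 2^20 bytes)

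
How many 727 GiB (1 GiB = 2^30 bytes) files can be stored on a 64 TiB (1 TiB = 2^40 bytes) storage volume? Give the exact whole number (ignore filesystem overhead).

90

Capacity: 64 TiB = 70,368,744,177,664 bytes
Per item: 727 GiB = 780,610,306,048 bytes
⌊70,368,744,177,664 / 780,610,306,048⌋ = 90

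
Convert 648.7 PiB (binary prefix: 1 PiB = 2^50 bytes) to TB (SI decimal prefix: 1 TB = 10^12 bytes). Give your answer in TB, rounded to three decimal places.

730,371.270 TB

648.7 PiB × 1,125,899,906,842,624 bytes/PiB = 730,371,269,568,810,188.8 bytes
1 TB = 10^12 bytes = 1,000,000,000,000 bytes
730,371,269,568,810,188.8 / 1,000,000,000,000 = 730,371.270 TB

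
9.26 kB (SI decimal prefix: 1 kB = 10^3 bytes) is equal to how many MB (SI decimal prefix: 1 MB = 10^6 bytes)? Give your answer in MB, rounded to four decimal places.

0.0093 MB

9.26 kB = 9.26 × 10^3 bytes = 9,260 bytes
1 MB = 10^6 bytes = 1,000,000 bytes
9,260 / 1,000,000 = 0.0093 MB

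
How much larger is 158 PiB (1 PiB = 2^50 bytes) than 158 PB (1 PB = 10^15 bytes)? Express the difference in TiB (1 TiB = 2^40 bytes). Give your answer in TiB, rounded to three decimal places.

158 PiB = 158 × 1,125,899,906,842,624 = 177,892,185,281,134,592 bytes
158 PB = 158 × 1,000,000,000,000,000 = 158,000,000,000,000,000 bytes
difference = 19,892,185,281,134,592 bytes
19,892,185,281,134,592 / 1,099,511,627,776 = 18,091.837 TiB

18,091.837 TiB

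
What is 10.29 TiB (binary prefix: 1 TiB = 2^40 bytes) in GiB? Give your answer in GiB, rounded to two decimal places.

10,536.96 GiB

10.29 TiB × 1,099,511,627,776 bytes/TiB = 11,313,974,649,815.04 bytes
1 GiB = 2^30 bytes = 1,073,741,824 bytes
11,313,974,649,815.04 / 1,073,741,824 = 10,536.96 GiB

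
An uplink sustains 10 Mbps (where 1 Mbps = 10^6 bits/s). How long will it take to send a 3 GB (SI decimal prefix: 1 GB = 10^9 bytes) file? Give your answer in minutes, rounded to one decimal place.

40.0 minutes

3 GB = 3,000,000,000 bytes = 24,000,000,000 bits
10 Mbps = 10,000,000 bits/s
time = 24,000,000,000 / 10,000,000 = 2,400.00 s
2,400.00 s / 60 = 40.0 minutes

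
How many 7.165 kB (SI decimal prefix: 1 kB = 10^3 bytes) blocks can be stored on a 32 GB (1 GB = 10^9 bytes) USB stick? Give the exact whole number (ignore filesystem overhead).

Capacity: 32 GB = 32,000,000,000 bytes
Per item: 7.165 kB = 7,165 bytes
⌊32,000,000,000 / 7,165⌋ = 4,466,154

4,466,154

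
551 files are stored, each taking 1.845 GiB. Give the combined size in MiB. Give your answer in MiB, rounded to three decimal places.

Total = 551 × 1.845 GiB = 1016.595 GiB
= 1016.595 × 1,073,741,824 bytes = 1,091,560,569,569.28 bytes
1 MiB = 1,048,576 bytes
1,091,560,569,569.28 / 1,048,576 = 1,040,993.280 MiB

1,040,993.280 MiB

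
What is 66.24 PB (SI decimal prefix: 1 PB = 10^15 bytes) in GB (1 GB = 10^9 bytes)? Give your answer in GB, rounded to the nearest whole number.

66.24 PB = 66.24 × 10^15 bytes = 66,240,000,000,000,000 bytes
1 GB = 1,000,000,000 bytes
66,240,000,000,000,000 / 1,000,000,000 = 66,240,000 GB

66,240,000 GB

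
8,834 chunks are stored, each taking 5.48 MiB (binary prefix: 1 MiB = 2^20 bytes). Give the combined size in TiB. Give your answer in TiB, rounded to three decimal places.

0.046 TiB

Total = 8,834 × 5.48 MiB = 48410.32 MiB
= 48410.32 × 1,048,576 bytes = 50,761,899,704.32 bytes
1 TiB = 1,099,511,627,776 bytes
50,761,899,704.32 / 1,099,511,627,776 = 0.046 TiB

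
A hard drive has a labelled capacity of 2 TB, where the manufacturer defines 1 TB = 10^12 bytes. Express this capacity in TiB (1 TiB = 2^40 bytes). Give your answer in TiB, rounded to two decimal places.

2 TB × 1,000,000,000,000 bytes/TB = 2,000,000,000,000 bytes
1 TiB = 1,099,511,627,776 bytes
2,000,000,000,000 / 1,099,511,627,776 = 1.82 TiB

1.82 TiB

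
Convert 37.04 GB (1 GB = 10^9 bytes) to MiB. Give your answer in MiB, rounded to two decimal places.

35,324.10 MiB

37.04 GB × 1,000,000,000 bytes/GB = 37,040,000,000 bytes
1 MiB = 2^20 bytes = 1,048,576 bytes
37,040,000,000 / 1,048,576 = 35,324.10 MiB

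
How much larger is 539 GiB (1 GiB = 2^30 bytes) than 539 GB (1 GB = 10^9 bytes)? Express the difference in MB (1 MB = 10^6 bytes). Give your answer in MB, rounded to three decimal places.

39,746.843 MB

539 GiB = 539 × 1,073,741,824 = 578,746,843,136 bytes
539 GB = 539 × 1,000,000,000 = 539,000,000,000 bytes
difference = 39,746,843,136 bytes
39,746,843,136 / 1,000,000 = 39,746.843 MB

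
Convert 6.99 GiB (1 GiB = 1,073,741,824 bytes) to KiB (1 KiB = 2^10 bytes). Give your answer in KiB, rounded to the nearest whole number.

6.99 GiB × 1,073,741,824 bytes/GiB = 7,505,455,349.76 bytes
1 KiB = 1,024 bytes
7,505,455,349.76 / 1,024 = 7,329,546 KiB

7,329,546 KiB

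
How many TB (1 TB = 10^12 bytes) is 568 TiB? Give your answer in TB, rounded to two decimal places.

624.52 TB

568 TiB = 568 × 2^40 bytes = 624,522,604,576,768 bytes
1 TB = 10^12 bytes = 1,000,000,000,000 bytes
624,522,604,576,768 / 1,000,000,000,000 = 624.52 TB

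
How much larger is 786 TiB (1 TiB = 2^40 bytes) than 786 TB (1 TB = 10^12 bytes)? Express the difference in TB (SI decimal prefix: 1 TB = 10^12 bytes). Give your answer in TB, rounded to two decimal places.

78.22 TB

786 TiB = 786 × 1,099,511,627,776 = 864,216,139,431,936 bytes
786 TB = 786 × 1,000,000,000,000 = 786,000,000,000,000 bytes
difference = 78,216,139,431,936 bytes
78,216,139,431,936 / 1,000,000,000,000 = 78.22 TB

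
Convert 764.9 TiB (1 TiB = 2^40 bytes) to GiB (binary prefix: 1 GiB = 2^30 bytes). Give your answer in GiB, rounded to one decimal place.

783,257.6 GiB

764.9 TiB × 1,099,511,627,776 bytes/TiB = 841,016,444,085,862.4 bytes
1 GiB = 2^30 bytes = 1,073,741,824 bytes
841,016,444,085,862.4 / 1,073,741,824 = 783,257.6 GiB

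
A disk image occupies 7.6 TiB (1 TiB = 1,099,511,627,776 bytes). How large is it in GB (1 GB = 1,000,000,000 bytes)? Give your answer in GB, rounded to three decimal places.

8,356.288 GB

7.6 TiB × 1,099,511,627,776 bytes/TiB = 8,356,288,371,097.6 bytes
1 GB = 10^9 bytes = 1,000,000,000 bytes
8,356,288,371,097.6 / 1,000,000,000 = 8,356.288 GB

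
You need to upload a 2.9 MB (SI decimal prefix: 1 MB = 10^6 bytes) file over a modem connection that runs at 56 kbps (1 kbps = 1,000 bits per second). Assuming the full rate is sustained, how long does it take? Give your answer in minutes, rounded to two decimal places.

2.9 MB = 2,900,000 bytes = 23,200,000 bits
56 kbps = 56,000 bits/s
time = 23,200,000 / 56,000 = 414.286 s
414.286 s / 60 = 6.90 minutes

6.90 minutes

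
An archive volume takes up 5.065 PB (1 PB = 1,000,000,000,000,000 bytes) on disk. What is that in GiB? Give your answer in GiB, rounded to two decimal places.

5.065 PB × 1,000,000,000,000,000 bytes/PB = 5,065,000,000,000,000 bytes
1 GiB = 1,073,741,824 bytes
5,065,000,000,000,000 / 1,073,741,824 = 4,717,148.84 GiB

4,717,148.84 GiB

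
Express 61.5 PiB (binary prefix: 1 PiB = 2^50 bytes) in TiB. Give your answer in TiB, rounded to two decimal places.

61.5 PiB = 61.5 × 2^50 bytes = 69,242,844,270,821,376 bytes
1 TiB = 1,099,511,627,776 bytes
69,242,844,270,821,376 / 1,099,511,627,776 = 62,976.00 TiB

62,976.00 TiB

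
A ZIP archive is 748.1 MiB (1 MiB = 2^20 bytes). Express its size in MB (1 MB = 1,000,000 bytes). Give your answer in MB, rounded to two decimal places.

748.1 MiB × 1,048,576 bytes/MiB = 784,439,705.6 bytes
1 MB = 10^6 bytes = 1,000,000 bytes
784,439,705.6 / 1,000,000 = 784.44 MB

784.44 MB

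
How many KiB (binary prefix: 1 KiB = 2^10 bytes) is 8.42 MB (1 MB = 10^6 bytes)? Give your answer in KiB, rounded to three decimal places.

8,222.656 KiB

8.42 MB × 1,000,000 bytes/MB = 8,420,000 bytes
1 KiB = 2^10 bytes = 1,024 bytes
8,420,000 / 1,024 = 8,222.656 KiB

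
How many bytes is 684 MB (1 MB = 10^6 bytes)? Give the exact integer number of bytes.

684,000,000 bytes

684 × 1,000,000 = 684,000,000 bytes  (1 MB = 10^6 bytes)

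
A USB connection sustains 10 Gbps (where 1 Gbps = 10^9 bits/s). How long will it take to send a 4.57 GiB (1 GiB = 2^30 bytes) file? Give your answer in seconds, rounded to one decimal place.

3.9 seconds

4.57 GiB = 4,907,000,135.68 bytes = 39,256,001,085.44 bits
10 Gbps = 10,000,000,000 bits/s
time = 39,256,001,085.44 / 10,000,000,000 = 3.9 s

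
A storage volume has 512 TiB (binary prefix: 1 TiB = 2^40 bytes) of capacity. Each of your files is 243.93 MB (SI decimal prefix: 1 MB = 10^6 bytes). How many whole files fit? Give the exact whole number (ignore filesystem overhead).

2,307,834

Capacity: 512 TiB = 562,949,953,421,312 bytes
Per item: 243.93 MB = 243,930,000 bytes
⌊562,949,953,421,312 / 243,930,000⌋ = 2,307,834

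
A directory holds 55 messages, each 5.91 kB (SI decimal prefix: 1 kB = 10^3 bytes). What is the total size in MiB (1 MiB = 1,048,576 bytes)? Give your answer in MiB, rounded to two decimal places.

Total = 55 × 5.91 kB = 325.05 kB
= 325.05 × 1,000 bytes = 325,050 bytes
1 MiB = 1,048,576 bytes
325,050 / 1,048,576 = 0.31 MiB

0.31 MiB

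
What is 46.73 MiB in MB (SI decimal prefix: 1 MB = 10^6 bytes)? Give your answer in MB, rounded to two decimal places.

46.73 MiB × 1,048,576 bytes/MiB = 48,999,956.48 bytes
1 MB = 10^6 bytes = 1,000,000 bytes
48,999,956.48 / 1,000,000 = 49.00 MB

49.00 MB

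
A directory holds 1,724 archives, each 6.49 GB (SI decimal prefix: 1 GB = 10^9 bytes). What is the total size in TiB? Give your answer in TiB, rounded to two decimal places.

Total = 1,724 × 6.49 GB = 11188.76 GB
= 11188.76 × 1,000,000,000 bytes = 11,188,760,000,000 bytes
1 TiB = 1,099,511,627,776 bytes
11,188,760,000,000 / 1,099,511,627,776 = 10.18 TiB

10.18 TiB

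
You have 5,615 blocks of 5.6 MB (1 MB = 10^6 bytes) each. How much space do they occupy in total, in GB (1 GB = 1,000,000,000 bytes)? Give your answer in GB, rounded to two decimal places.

Total = 5,615 × 5.6 MB = 31,444 MB
= 31,444 × 1,000,000 bytes = 31,444,000,000 bytes
1 GB = 1,000,000,000 bytes
31,444,000,000 / 1,000,000,000 = 31.44 GB

31.44 GB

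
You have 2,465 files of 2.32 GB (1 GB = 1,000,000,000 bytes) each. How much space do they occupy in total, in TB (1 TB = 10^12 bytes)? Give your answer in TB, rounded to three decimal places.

Total = 2,465 × 2.32 GB = 5718.8 GB
= 5718.8 × 1,000,000,000 bytes = 5,718,800,000,000 bytes
1 TB = 1,000,000,000,000 bytes
5,718,800,000,000 / 1,000,000,000,000 = 5.719 TB

5.719 TB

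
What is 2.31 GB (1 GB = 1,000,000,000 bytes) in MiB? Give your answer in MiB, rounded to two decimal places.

2.31 GB × 1,000,000,000 bytes/GB = 2,310,000,000 bytes
1 MiB = 2^20 bytes = 1,048,576 bytes
2,310,000,000 / 1,048,576 = 2,202.99 MiB

2,202.99 MiB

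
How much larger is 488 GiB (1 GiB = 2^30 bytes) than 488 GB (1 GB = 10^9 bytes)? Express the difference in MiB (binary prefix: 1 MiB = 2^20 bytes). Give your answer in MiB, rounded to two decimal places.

488 GiB = 488 × 1,073,741,824 = 523,986,010,112 bytes
488 GB = 488 × 1,000,000,000 = 488,000,000,000 bytes
difference = 35,986,010,112 bytes
35,986,010,112 / 1,048,576 = 34,318.93 MiB

34,318.93 MiB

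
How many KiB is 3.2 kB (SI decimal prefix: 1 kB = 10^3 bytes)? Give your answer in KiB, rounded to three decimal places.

3.125 KiB

3.2 kB × 1,000 bytes/kB = 3,200 bytes
1 KiB = 2^10 bytes = 1,024 bytes
3,200 / 1,024 = 3.125 KiB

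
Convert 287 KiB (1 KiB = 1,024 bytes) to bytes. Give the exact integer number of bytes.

287 × 1,024 = 293,888 bytes  (1 KiB = 2^10 bytes)

293,888 bytes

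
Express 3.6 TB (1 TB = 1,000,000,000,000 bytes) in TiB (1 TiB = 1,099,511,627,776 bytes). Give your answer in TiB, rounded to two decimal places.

3.6 TB = 3.6 × 10^12 bytes = 3,600,000,000,000 bytes
1 TiB = 1,099,511,627,776 bytes
3,600,000,000,000 / 1,099,511,627,776 = 3.27 TiB

3.27 TiB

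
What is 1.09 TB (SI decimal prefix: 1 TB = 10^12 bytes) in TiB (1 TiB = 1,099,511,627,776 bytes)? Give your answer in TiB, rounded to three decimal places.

0.991 TiB

1.09 TB = 1.09 × 10^12 bytes = 1,090,000,000,000 bytes
1 TiB = 2^40 bytes = 1,099,511,627,776 bytes
1,090,000,000,000 / 1,099,511,627,776 = 0.991 TiB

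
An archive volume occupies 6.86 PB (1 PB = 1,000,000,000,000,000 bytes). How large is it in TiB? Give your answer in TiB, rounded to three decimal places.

6.86 PB = 6.86 × 10^15 bytes = 6,860,000,000,000,000 bytes
1 TiB = 1,099,511,627,776 bytes
6,860,000,000,000,000 / 1,099,511,627,776 = 6,239.134 TiB

6,239.134 TiB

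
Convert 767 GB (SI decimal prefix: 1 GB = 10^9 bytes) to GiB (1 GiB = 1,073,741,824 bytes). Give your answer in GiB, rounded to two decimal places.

767 GB × 1,000,000,000 bytes/GB = 767,000,000,000 bytes
1 GiB = 1,073,741,824 bytes
767,000,000,000 / 1,073,741,824 = 714.32 GiB

714.32 GiB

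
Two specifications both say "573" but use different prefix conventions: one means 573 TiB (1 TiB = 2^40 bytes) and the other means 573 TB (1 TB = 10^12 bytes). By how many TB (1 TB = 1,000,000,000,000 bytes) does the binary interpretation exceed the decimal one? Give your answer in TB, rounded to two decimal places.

57.02 TB

573 TiB = 573 × 1,099,511,627,776 = 630,020,162,715,648 bytes
573 TB = 573 × 1,000,000,000,000 = 573,000,000,000,000 bytes
difference = 57,020,162,715,648 bytes
57,020,162,715,648 / 1,000,000,000,000 = 57.02 TB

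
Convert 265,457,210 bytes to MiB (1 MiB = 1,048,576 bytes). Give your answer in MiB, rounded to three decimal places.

253.160 MiB

265,457,210 bytes given.
1 MiB = 2^20 bytes = 1,048,576 bytes
265,457,210 / 1,048,576 = 253.160 MiB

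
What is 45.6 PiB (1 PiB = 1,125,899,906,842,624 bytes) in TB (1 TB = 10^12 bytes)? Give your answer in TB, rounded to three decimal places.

45.6 PiB = 45.6 × 2^50 bytes = 51,341,035,752,023,654.4 bytes
1 TB = 1,000,000,000,000 bytes
51,341,035,752,023,654.4 / 1,000,000,000,000 = 51,341.036 TB

51,341.036 TB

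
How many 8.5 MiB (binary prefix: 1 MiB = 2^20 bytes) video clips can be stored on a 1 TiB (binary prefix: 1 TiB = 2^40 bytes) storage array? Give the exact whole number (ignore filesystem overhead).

Capacity: 1 TiB = 1,099,511,627,776 bytes
Per item: 8.5 MiB = 8,912,896 bytes
⌊1,099,511,627,776 / 8,912,896⌋ = 123,361

123,361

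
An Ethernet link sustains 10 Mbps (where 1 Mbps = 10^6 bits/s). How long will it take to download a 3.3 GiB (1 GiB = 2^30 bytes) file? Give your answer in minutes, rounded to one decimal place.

47.2 minutes

3.3 GiB = 3,543,348,019.2 bytes = 28,346,784,153.6 bits
10 Mbps = 10,000,000 bits/s
time = 28,346,784,153.6 / 10,000,000 = 2,834.68 s
2,834.68 s / 60 = 47.2 minutes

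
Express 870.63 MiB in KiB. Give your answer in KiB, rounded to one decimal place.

891,525.1 KiB

870.63 MiB = 870.63 × 2^20 bytes = 912,921,722.88 bytes
1 KiB = 2^10 bytes = 1,024 bytes
912,921,722.88 / 1,024 = 891,525.1 KiB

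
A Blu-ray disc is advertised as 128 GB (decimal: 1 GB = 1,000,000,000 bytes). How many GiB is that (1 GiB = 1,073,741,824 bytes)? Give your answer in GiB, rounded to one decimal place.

119.2 GiB

128 GB = 128 × 10^9 bytes = 128,000,000,000 bytes
1 GiB = 1,073,741,824 bytes
128,000,000,000 / 1,073,741,824 = 119.2 GiB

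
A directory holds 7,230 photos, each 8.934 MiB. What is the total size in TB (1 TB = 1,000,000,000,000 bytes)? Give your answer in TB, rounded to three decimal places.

0.068 TB

Total = 7,230 × 8.934 MiB = 64592.82 MiB
= 64592.82 × 1,048,576 bytes = 67,730,480,824.32 bytes
1 TB = 1,000,000,000,000 bytes
67,730,480,824.32 / 1,000,000,000,000 = 0.068 TB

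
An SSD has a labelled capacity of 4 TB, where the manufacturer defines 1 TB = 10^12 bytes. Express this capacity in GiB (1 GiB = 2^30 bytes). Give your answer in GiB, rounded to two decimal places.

3,725.29 GiB

4 TB × 1,000,000,000,000 bytes/TB = 4,000,000,000,000 bytes
1 GiB = 1,073,741,824 bytes
4,000,000,000,000 / 1,073,741,824 = 3,725.29 GiB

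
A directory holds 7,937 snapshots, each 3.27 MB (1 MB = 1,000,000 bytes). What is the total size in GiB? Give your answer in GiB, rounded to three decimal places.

24.172 GiB

Total = 7,937 × 3.27 MB = 25953.99 MB
= 25953.99 × 1,000,000 bytes = 25,953,990,000 bytes
1 GiB = 1,073,741,824 bytes
25,953,990,000 / 1,073,741,824 = 24.172 GiB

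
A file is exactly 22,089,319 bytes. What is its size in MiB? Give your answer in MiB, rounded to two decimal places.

21.07 MiB

22,089,319 bytes given.
1 MiB = 2^20 bytes = 1,048,576 bytes
22,089,319 / 1,048,576 = 21.07 MiB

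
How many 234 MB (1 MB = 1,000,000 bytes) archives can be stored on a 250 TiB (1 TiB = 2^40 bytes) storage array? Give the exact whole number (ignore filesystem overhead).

1,174,691

Capacity: 250 TiB = 274,877,906,944,000 bytes
Per item: 234 MB = 234,000,000 bytes
⌊274,877,906,944,000 / 234,000,000⌋ = 1,174,691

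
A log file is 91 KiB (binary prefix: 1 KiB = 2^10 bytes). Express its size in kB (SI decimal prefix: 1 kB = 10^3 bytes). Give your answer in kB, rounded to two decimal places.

91 KiB × 1,024 bytes/KiB = 93,184 bytes
1 kB = 10^3 bytes = 1,000 bytes
93,184 / 1,000 = 93.18 kB

93.18 kB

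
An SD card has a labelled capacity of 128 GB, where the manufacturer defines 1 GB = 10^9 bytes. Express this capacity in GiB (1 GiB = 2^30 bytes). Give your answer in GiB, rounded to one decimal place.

128 GB = 128 × 10^9 bytes = 128,000,000,000 bytes
1 GiB = 1,073,741,824 bytes
128,000,000,000 / 1,073,741,824 = 119.2 GiB

119.2 GiB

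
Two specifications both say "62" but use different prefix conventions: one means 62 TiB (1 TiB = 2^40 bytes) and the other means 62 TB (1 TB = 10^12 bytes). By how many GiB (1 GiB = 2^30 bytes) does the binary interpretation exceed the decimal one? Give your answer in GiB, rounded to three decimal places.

62 TiB = 62 × 1,099,511,627,776 = 68,169,720,922,112 bytes
62 TB = 62 × 1,000,000,000,000 = 62,000,000,000,000 bytes
difference = 6,169,720,922,112 bytes
6,169,720,922,112 / 1,073,741,824 = 5,746.000 GiB

5,746.000 GiB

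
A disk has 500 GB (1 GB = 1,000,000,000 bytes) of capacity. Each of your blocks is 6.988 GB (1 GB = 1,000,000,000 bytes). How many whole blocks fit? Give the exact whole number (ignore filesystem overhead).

Capacity: 500 GB = 500,000,000,000 bytes
Per item: 6.988 GB = 6,988,000,000 bytes
⌊500,000,000,000 / 6,988,000,000⌋ = 71

71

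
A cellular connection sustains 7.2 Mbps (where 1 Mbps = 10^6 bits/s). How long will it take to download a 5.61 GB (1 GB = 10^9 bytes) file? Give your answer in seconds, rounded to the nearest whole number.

6,233 seconds

5.61 GB = 5,610,000,000 bytes = 44,880,000,000 bits
7.2 Mbps = 7,200,000 bits/s
time = 44,880,000,000 / 7,200,000 = 6,233 s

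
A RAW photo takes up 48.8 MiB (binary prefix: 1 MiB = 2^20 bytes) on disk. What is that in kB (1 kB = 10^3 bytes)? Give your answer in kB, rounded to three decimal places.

48.8 MiB = 48.8 × 2^20 bytes = 51,170,508.8 bytes
1 kB = 10^3 bytes = 1,000 bytes
51,170,508.8 / 1,000 = 51,170.509 kB

51,170.509 kB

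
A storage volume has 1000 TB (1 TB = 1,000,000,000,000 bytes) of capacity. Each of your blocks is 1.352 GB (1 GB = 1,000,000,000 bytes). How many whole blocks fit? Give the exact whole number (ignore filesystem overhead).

739,644

Capacity: 1000 TB = 1,000,000,000,000,000 bytes
Per item: 1.352 GB = 1,352,000,000 bytes
⌊1,000,000,000,000,000 / 1,352,000,000⌋ = 739,644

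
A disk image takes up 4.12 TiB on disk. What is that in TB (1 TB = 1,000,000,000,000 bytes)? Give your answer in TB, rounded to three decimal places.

4.12 TiB × 1,099,511,627,776 bytes/TiB = 4,529,987,906,437.12 bytes
1 TB = 10^12 bytes = 1,000,000,000,000 bytes
4,529,987,906,437.12 / 1,000,000,000,000 = 4.530 TB

4.530 TB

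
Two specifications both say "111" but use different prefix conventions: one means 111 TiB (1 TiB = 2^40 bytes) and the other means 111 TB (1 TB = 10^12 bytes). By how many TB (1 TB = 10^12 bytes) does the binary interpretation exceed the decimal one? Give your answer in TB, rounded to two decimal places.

11.05 TB

111 TiB = 111 × 1,099,511,627,776 = 122,045,790,683,136 bytes
111 TB = 111 × 1,000,000,000,000 = 111,000,000,000,000 bytes
difference = 11,045,790,683,136 bytes
11,045,790,683,136 / 1,000,000,000,000 = 11.05 TB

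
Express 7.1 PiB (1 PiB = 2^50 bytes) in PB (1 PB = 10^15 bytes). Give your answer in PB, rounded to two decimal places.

7.1 PiB = 7.1 × 2^50 bytes = 7,993,889,338,582,630.4 bytes
1 PB = 10^15 bytes = 1,000,000,000,000,000 bytes
7,993,889,338,582,630.4 / 1,000,000,000,000,000 = 7.99 PB

7.99 PB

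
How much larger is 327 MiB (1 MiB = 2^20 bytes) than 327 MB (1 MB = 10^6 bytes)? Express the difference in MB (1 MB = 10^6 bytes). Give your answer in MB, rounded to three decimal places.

327 MiB = 327 × 1,048,576 = 342,884,352 bytes
327 MB = 327 × 1,000,000 = 327,000,000 bytes
difference = 15,884,352 bytes
15,884,352 / 1,000,000 = 15.884 MB

15.884 MB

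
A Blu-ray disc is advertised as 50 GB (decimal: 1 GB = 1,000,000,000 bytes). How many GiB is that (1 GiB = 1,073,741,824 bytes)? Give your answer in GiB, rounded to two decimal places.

50 GB = 50 × 10^9 bytes = 50,000,000,000 bytes
1 GiB = 1,073,741,824 bytes
50,000,000,000 / 1,073,741,824 = 46.57 GiB

46.57 GiB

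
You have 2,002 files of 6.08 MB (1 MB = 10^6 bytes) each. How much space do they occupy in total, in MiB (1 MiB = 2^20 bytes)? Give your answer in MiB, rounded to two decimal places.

11,608.28 MiB

Total = 2,002 × 6.08 MB = 12172.16 MB
= 12172.16 × 1,000,000 bytes = 12,172,160,000 bytes
1 MiB = 1,048,576 bytes
12,172,160,000 / 1,048,576 = 11,608.28 MiB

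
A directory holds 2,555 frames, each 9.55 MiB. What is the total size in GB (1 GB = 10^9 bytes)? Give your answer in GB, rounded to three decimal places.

Total = 2,555 × 9.55 MiB = 24400.25 MiB
= 24400.25 × 1,048,576 bytes = 25,585,516,544 bytes
1 GB = 1,000,000,000 bytes
25,585,516,544 / 1,000,000,000 = 25.586 GB

25.586 GB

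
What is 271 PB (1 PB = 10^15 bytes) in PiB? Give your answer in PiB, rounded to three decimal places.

240.696 PiB

271 PB × 1,000,000,000,000,000 bytes/PB = 271,000,000,000,000,000 bytes
1 PiB = 2^50 bytes = 1,125,899,906,842,624 bytes
271,000,000,000,000,000 / 1,125,899,906,842,624 = 240.696 PiB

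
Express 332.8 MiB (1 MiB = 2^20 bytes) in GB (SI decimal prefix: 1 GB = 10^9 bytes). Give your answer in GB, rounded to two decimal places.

332.8 MiB = 332.8 × 2^20 bytes = 348,966,092.8 bytes
1 GB = 1,000,000,000 bytes
348,966,092.8 / 1,000,000,000 = 0.35 GB

0.35 GB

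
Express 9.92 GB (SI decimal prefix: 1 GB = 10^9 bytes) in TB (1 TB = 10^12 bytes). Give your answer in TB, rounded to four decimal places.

9.92 GB = 9.92 × 10^9 bytes = 9,920,000,000 bytes
1 TB = 10^12 bytes = 1,000,000,000,000 bytes
9,920,000,000 / 1,000,000,000,000 = 0.0099 TB

0.0099 TB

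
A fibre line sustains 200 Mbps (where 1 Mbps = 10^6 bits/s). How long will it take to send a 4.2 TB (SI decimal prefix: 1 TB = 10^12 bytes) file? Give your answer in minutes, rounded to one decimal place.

2,800.0 minutes

4.2 TB = 4,200,000,000,000 bytes = 33,600,000,000,000 bits
200 Mbps = 200,000,000 bits/s
time = 33,600,000,000,000 / 200,000,000 = 168,000.00 s
168,000.00 s / 60 = 2,800.0 minutes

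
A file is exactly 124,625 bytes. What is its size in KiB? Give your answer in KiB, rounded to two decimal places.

121.70 KiB

124,625 bytes given.
1 KiB = 1,024 bytes
124,625 / 1,024 = 121.70 KiB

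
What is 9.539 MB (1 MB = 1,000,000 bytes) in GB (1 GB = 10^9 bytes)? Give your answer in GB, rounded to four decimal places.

0.0095 GB

9.539 MB × 1,000,000 bytes/MB = 9,539,000 bytes
1 GB = 10^9 bytes = 1,000,000,000 bytes
9,539,000 / 1,000,000,000 = 0.0095 GB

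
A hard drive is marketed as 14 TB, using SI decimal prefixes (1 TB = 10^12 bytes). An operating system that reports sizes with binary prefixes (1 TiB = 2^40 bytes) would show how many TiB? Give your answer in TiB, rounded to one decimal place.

12.7 TiB

14 TB = 14 × 10^12 bytes = 14,000,000,000,000 bytes
1 TiB = 2^40 bytes = 1,099,511,627,776 bytes
14,000,000,000,000 / 1,099,511,627,776 = 12.7 TiB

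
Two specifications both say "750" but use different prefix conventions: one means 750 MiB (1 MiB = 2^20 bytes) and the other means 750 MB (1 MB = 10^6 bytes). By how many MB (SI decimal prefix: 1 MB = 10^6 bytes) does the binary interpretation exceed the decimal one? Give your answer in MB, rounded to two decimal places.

750 MiB = 750 × 1,048,576 = 786,432,000 bytes
750 MB = 750 × 1,000,000 = 750,000,000 bytes
difference = 36,432,000 bytes
36,432,000 / 1,000,000 = 36.43 MB

36.43 MB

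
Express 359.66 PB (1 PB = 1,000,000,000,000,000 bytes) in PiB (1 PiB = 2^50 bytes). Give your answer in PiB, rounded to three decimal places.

359.66 PB × 1,000,000,000,000,000 bytes/PB = 359,660,000,000,000,000 bytes
1 PiB = 2^50 bytes = 1,125,899,906,842,624 bytes
359,660,000,000,000,000 / 1,125,899,906,842,624 = 319.442 PiB

319.442 PiB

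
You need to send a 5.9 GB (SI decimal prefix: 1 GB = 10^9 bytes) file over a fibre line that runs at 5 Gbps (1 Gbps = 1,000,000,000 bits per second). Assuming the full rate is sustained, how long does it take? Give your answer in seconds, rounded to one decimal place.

5.9 GB = 5,900,000,000 bytes = 47,200,000,000 bits
5 Gbps = 5,000,000,000 bits/s
time = 47,200,000,000 / 5,000,000,000 = 9.4 s

9.4 seconds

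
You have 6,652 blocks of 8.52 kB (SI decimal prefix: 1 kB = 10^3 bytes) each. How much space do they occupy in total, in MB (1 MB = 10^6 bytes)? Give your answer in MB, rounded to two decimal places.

56.68 MB

Total = 6,652 × 8.52 kB = 56675.04 kB
= 56675.04 × 1,000 bytes = 56,675,040 bytes
1 MB = 1,000,000 bytes
56,675,040 / 1,000,000 = 56.68 MB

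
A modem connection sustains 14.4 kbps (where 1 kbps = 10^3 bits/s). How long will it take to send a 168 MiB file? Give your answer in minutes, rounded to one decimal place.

168 MiB = 176,160,768 bytes = 1,409,286,144 bits
14.4 kbps = 14,400 bits/s
time = 1,409,286,144 / 14,400 = 97,867.09 s
97,867.09 s / 60 = 1,631.1 minutes

1,631.1 minutes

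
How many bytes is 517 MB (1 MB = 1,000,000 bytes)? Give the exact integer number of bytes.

517,000,000 bytes

517 × 1,000,000 = 517,000,000 bytes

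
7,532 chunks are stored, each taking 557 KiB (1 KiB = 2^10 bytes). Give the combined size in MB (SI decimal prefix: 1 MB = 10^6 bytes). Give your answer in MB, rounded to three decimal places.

4,296.012 MB

Total = 7,532 × 557 KiB = 4,195,324 KiB
= 4,195,324 × 1,024 bytes = 4,296,011,776 bytes
1 MB = 1,000,000 bytes
4,296,011,776 / 1,000,000 = 4,296.012 MB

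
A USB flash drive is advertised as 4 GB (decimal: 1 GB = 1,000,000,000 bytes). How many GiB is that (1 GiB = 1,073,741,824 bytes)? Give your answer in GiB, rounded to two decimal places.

3.73 GiB

4 GB = 4 × 10^9 bytes = 4,000,000,000 bytes
1 GiB = 1,073,741,824 bytes
4,000,000,000 / 1,073,741,824 = 3.73 GiB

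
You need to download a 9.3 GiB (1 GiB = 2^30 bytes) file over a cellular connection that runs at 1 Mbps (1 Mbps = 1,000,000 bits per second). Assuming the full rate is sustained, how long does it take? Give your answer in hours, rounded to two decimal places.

9.3 GiB = 9,985,798,963.2 bytes = 79,886,391,705.6 bits
1 Mbps = 1,000,000 bits/s
time = 79,886,391,705.6 / 1,000,000 = 79,886.3917 s
79,886.3917 s / 3600 = 22.19 hours

22.19 hours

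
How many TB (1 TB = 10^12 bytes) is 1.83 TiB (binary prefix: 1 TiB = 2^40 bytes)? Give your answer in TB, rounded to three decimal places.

1.83 TiB × 1,099,511,627,776 bytes/TiB = 2,012,106,278,830.08 bytes
1 TB = 1,000,000,000,000 bytes
2,012,106,278,830.08 / 1,000,000,000,000 = 2.012 TB

2.012 TB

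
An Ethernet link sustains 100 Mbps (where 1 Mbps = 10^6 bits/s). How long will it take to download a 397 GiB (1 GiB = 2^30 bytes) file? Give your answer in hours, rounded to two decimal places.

397 GiB = 426,275,504,128 bytes = 3,410,204,033,024 bits
100 Mbps = 100,000,000 bits/s
time = 3,410,204,033,024 / 100,000,000 = 34,102.0403 s
34,102.0403 s / 3600 = 9.47 hours

9.47 hours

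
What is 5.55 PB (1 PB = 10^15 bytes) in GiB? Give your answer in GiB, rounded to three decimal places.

5,168,840.289 GiB

5.55 PB = 5.55 × 10^15 bytes = 5,550,000,000,000,000 bytes
1 GiB = 2^30 bytes = 1,073,741,824 bytes
5,550,000,000,000,000 / 1,073,741,824 = 5,168,840.289 GiB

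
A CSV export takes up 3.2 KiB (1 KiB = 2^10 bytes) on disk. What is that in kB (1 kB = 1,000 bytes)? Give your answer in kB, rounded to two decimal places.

3.28 kB

3.2 KiB × 1,024 bytes/KiB = 3,276.8 bytes
1 kB = 10^3 bytes = 1,000 bytes
3,276.8 / 1,000 = 3.28 kB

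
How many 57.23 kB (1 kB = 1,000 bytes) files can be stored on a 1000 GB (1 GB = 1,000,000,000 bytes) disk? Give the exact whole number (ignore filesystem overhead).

17,473,353

Capacity: 1000 GB = 1,000,000,000,000 bytes
Per item: 57.23 kB = 57,230 bytes
⌊1,000,000,000,000 / 57,230⌋ = 17,473,353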